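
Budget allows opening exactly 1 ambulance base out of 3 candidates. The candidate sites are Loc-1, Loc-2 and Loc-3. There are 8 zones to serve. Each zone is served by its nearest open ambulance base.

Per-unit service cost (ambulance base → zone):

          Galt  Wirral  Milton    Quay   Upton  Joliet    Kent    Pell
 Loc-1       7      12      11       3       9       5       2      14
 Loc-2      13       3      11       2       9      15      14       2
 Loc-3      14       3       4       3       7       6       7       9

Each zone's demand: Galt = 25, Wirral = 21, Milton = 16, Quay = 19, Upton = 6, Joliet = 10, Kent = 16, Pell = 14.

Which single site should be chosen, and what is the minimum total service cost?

With exactly 1 open, each zone uses its cheapest among the chosen.
{Loc-3}: Galt→Loc-3 14·25=350, Wirral→Loc-3 3·21=63, Milton→Loc-3 4·16=64, Quay→Loc-3 3·19=57, Upton→Loc-3 7·6=42, Joliet→Loc-3 6·10=60, Kent→Loc-3 7·16=112, Pell→Loc-3 9·14=126. Service cost 874.
{Loc-1}: service cost 992
{Loc-2}: service cost 1058
Among all 3 size-1 choices, {Loc-3} is lowest.

Choose Loc-3 only; total service cost 874.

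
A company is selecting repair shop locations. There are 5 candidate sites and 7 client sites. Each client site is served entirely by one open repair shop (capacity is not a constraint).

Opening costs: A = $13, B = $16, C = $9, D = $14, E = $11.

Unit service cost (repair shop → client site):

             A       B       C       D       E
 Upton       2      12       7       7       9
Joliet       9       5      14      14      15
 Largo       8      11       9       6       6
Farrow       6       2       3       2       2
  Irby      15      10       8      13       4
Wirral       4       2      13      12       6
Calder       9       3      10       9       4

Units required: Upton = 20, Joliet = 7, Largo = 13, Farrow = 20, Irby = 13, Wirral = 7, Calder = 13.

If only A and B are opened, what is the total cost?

Total cost: 431

Each client site is assigned to its cheapest site among the open ones.
{A, B}: Upton→A 2·20=40, Joliet→B 5·7=35, Largo→A 8·13=104, Farrow→B 2·20=40, Irby→B 10·13=130, Wirral→B 2·7=14, Calder→B 3·13=39. Service 402; fixed 29; total 431.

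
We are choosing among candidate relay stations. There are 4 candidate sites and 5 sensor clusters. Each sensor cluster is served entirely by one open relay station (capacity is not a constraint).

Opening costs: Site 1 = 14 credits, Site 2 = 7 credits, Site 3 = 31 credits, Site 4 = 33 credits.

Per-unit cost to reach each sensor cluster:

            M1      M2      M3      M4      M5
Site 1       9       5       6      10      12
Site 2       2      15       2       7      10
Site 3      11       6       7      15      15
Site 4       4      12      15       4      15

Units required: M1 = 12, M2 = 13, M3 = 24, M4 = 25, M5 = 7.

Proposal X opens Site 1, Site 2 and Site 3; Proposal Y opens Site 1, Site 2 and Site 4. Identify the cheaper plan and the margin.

Proposal X: {Site 1, Site 2, Site 3}: M1→Site 2 2·12=24, M2→Site 1 5·13=65, M3→Site 2 2·24=48, M4→Site 2 7·25=175, M5→Site 2 10·7=70. Service 382; fixed 52; total 434.
Proposal Y: {Site 1, Site 2, Site 4}: M1→Site 2 2·12=24, M2→Site 1 5·13=65, M3→Site 2 2·24=48, M4→Site 4 4·25=100, M5→Site 2 10·7=70. Service 307; fixed 54; total 361.
Difference: |434 − 361| = 73.

Proposal Y is cheaper by 73.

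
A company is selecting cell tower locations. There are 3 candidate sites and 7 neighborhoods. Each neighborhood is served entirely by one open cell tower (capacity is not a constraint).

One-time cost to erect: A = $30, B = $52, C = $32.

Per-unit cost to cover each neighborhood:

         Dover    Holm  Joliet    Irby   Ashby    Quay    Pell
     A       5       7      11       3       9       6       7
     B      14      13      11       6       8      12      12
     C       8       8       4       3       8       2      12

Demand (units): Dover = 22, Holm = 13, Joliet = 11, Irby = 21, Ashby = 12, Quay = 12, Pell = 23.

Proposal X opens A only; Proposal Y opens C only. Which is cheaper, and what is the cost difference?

Proposal X is cheaper by 59.

Proposal X: {A}: Dover→A 5·22=110, Holm→A 7·13=91, Joliet→A 11·11=121, Irby→A 3·21=63, Ashby→A 9·12=108, Quay→A 6·12=72, Pell→A 7·23=161. Service 726; fixed 30; total 756.
Proposal Y: {C}: Dover→C 8·22=176, Holm→C 8·13=104, Joliet→C 4·11=44, Irby→C 3·21=63, Ashby→C 8·12=96, Quay→C 2·12=24, Pell→C 12·23=276. Service 783; fixed 32; total 815.
Difference: |756 − 815| = 59.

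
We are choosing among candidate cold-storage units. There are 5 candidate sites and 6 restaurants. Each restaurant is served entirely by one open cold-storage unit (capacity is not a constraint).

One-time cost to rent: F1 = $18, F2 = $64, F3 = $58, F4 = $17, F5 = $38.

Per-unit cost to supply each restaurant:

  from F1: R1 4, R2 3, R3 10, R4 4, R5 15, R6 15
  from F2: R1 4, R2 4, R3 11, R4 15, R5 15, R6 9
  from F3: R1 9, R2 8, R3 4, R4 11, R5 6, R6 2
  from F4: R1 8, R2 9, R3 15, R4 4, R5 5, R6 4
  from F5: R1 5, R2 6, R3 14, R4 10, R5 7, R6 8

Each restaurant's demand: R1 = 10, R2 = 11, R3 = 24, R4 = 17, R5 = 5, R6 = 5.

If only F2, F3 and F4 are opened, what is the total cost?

Total cost: 422

Each restaurant is assigned to its cheapest site among the open ones.
{F2, F3, F4}: R1→F2 4·10=40, R2→F2 4·11=44, R3→F3 4·24=96, R4→F4 4·17=68, R5→F4 5·5=25, R6→F3 2·5=10. Service 283; fixed 139; total 422.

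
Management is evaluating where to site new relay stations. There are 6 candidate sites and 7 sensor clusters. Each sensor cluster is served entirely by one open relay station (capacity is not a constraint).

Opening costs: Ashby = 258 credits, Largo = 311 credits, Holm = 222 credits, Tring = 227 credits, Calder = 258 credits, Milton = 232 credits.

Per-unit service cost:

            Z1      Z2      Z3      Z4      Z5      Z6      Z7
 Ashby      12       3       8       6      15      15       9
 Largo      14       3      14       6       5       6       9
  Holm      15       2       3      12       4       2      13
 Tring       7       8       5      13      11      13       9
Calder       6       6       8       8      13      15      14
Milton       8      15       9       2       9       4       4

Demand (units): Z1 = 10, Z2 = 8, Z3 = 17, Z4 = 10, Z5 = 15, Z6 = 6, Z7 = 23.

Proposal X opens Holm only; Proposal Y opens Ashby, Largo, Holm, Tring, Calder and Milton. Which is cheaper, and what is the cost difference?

Proposal X is cheaper by 889.

Proposal X: {Holm}: Z1→Holm 15·10=150, Z2→Holm 2·8=16, Z3→Holm 3·17=51, Z4→Holm 12·10=120, Z5→Holm 4·15=60, Z6→Holm 2·6=12, Z7→Holm 13·23=299. Service 708; fixed 222; total 930.
Proposal Y: {Ashby, Largo, Holm, Tring, Calder, Milton}: Z1→Calder 6·10=60, Z2→Holm 2·8=16, Z3→Holm 3·17=51, Z4→Milton 2·10=20, Z5→Holm 4·15=60, Z6→Holm 2·6=12, Z7→Milton 4·23=92. Service 311; fixed 1508; total 1819.
Difference: |930 − 1819| = 889.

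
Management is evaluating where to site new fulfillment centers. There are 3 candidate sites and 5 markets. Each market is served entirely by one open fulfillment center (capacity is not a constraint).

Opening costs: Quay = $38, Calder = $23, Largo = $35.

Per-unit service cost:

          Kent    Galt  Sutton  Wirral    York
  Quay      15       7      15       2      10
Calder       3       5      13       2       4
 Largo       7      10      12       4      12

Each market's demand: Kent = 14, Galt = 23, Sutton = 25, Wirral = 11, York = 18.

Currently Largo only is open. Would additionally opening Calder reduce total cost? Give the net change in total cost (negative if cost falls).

Current service cost with {Largo}: 888.
Adding Calder: each market re-picks its cheapest; new service cost 551, saving 337.
Extra fixed cost: 23. Net change = 23 − 337 = -314.
(Totals: 923 → 609.)

Yes — net change −314 (cost falls by 314).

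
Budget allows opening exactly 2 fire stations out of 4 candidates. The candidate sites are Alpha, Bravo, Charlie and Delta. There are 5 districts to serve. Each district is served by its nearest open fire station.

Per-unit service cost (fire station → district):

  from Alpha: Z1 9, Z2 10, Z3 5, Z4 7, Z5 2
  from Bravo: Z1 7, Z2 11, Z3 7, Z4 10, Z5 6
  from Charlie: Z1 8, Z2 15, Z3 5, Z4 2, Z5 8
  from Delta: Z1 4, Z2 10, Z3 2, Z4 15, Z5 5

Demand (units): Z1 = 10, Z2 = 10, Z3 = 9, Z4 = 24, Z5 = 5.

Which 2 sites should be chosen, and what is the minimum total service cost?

Choose Charlie and Delta; total service cost 231.

With exactly 2 open, each district uses its cheapest among the chosen.
{Charlie, Delta}: Z1→Delta 4·10=40, Z2→Delta 10·10=100, Z3→Delta 2·9=18, Z4→Charlie 2·24=48, Z5→Delta 5·5=25. Service cost 231.
{Alpha, Charlie}: service cost 283
{Bravo, Charlie}: service cost 303
Among all 6 size-2 choices, {Charlie, Delta} is lowest.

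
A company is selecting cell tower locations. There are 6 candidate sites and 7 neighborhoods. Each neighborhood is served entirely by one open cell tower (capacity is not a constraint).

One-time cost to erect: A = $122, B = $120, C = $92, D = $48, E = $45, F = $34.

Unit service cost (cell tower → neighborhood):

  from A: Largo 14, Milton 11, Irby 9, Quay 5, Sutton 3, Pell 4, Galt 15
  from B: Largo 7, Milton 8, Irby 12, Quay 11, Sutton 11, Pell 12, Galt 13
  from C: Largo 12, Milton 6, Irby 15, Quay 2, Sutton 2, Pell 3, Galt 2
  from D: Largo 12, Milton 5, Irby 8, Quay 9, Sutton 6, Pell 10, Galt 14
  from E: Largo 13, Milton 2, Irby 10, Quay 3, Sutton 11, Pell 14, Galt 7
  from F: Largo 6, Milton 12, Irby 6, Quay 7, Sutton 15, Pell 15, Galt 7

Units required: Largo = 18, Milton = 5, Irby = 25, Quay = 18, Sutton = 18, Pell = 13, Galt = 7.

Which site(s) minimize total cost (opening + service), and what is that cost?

Open C and F; minimum total cost 539.

For any fixed open set, each neighborhood goes to its cheapest open site; total = fixed + service.
{C, F}: Largo→F 6·18=108, Milton→C 6·5=30, Irby→F 6·25=150, Quay→C 2·18=36, Sutton→C 2·18=36, Pell→C 3·13=39, Galt→C 2·7=14. Service 413; fixed 126; total 539.
{C, E, F}: service 393 + fixed 171 = 564
{C, D, F}: Largo→F 6·18=108, Milton→D 5·5=25, Irby→F 6·25=150, Quay→C 2·18=36, Sutton→C 2·18=36, Pell→C 3·13=39, Galt→C 2·7=14. Service 408; fixed 174; total 582.
{A, B, C, D, E, F}: service 393 + fixed 461 = 854
No other subset beats 539.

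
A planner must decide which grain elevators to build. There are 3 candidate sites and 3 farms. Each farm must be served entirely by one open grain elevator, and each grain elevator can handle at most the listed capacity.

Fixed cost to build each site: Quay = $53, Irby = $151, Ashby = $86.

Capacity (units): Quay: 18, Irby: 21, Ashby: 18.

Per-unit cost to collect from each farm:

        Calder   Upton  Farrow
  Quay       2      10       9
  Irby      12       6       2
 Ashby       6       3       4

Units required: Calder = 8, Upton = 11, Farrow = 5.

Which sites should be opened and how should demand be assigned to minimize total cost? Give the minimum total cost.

Open {Quay, Ashby}: Calder→Quay 2·8=16, Upton→Ashby 3·11=33, Farrow→Ashby 4·5=20.
Loads: Quay carries 8/18, Ashby carries 16/18. Service 69; fixed 139; total 208.
Next best feasible plan costs 233.

Minimum total cost: 208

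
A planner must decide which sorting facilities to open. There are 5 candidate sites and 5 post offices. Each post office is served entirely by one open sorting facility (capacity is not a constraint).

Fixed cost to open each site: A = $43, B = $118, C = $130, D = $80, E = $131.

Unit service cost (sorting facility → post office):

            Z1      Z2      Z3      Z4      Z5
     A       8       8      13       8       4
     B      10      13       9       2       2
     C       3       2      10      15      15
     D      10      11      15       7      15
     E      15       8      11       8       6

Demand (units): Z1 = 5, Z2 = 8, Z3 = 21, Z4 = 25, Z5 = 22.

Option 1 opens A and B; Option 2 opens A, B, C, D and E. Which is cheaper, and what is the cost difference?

Option 1: {A, B}: Z1→A 8·5=40, Z2→A 8·8=64, Z3→B 9·21=189, Z4→B 2·25=50, Z5→B 2·22=44. Service 387; fixed 161; total 548.
Option 2: {A, B, C, D, E}: Z1→C 3·5=15, Z2→C 2·8=16, Z3→B 9·21=189, Z4→B 2·25=50, Z5→B 2·22=44. Service 314; fixed 502; total 816.
Difference: |548 − 816| = 268.

Option 1 is cheaper by 268.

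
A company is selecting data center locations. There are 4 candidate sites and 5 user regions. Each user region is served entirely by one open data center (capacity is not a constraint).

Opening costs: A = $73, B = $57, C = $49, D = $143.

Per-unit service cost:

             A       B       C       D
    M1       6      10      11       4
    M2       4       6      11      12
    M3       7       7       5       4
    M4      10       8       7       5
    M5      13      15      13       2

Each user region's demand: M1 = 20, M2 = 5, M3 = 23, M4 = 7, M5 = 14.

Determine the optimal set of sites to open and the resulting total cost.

For any fixed open set, each user region goes to its cheapest open site; total = fixed + service.
{D}: M1→D 4·20=80, M2→D 12·5=60, M3→D 4·23=92, M4→D 5·7=35, M5→D 2·14=28. Service 295; fixed 143; total 438.
{B, D}: service 265 + fixed 200 = 465
{A, D}: service 255 + fixed 216 = 471
{A, B, C, D}: service 255 + fixed 322 = 577
(All 15 nonempty subsets were checked; D only is lowest.)

Open D only; minimum total cost 438.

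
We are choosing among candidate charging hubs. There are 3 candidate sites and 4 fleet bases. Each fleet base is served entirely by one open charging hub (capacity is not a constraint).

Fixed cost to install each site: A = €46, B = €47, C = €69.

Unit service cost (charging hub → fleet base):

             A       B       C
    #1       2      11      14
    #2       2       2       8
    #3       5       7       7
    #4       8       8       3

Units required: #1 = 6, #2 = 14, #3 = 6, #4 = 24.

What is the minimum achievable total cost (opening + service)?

Minimum total cost: 257

For any fixed open set, each fleet base goes to its cheapest open site; total = fixed + service.
{A, C}: #1→A 2·6=12, #2→A 2·14=28, #3→A 5·6=30, #4→C 3·24=72. Service 142; fixed 115; total 257.
{A, B, C}: #1→A 2·6=12, #2→A 2·14=28, #3→A 5·6=30, #4→C 3·24=72. Service 142; fixed 162; total 304.
{A}: #1→A 2·6=12, #2→A 2·14=28, #3→A 5·6=30, #4→A 8·24=192. Service 262; fixed 46; total 308.
No other subset beats 257.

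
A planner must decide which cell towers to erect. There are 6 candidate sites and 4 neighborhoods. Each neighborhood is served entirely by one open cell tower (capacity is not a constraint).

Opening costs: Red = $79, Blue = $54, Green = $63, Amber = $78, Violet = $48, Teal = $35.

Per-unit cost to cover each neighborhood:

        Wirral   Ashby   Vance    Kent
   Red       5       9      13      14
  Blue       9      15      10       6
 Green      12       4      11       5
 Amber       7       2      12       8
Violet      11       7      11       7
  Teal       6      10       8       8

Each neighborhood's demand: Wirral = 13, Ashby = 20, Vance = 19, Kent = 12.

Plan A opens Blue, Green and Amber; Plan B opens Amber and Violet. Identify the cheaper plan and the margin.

Plan A: {Blue, Green, Amber}: Wirral→Amber 7·13=91, Ashby→Amber 2·20=40, Vance→Blue 10·19=190, Kent→Green 5·12=60. Service 381; fixed 195; total 576.
Plan B: {Amber, Violet}: Wirral→Amber 7·13=91, Ashby→Amber 2·20=40, Vance→Violet 11·19=209, Kent→Violet 7·12=84. Service 424; fixed 126; total 550.
Difference: |576 − 550| = 26.

Plan B is cheaper by 26.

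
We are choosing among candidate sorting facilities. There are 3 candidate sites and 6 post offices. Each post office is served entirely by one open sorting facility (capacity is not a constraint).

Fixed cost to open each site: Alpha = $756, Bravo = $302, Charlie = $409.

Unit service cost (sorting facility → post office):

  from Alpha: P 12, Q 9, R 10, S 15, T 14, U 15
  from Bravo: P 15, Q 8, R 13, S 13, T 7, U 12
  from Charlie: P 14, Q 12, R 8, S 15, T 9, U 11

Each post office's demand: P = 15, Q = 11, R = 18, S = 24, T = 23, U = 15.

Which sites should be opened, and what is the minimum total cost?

Open Bravo only; minimum total cost 1502.

For any fixed open set, each post office goes to its cheapest open site; total = fixed + service.
{Bravo}: P→Bravo 15·15=225, Q→Bravo 8·11=88, R→Bravo 13·18=234, S→Bravo 13·24=312, T→Bravo 7·23=161, U→Bravo 12·15=180. Service 1200; fixed 302; total 1502.
{Charlie}: service 1218 + fixed 409 = 1627
{Bravo, Charlie}: service 1080 + fixed 711 = 1791
{Alpha, Bravo, Charlie}: service 1050 + fixed 1467 = 2517
No other subset beats 1502.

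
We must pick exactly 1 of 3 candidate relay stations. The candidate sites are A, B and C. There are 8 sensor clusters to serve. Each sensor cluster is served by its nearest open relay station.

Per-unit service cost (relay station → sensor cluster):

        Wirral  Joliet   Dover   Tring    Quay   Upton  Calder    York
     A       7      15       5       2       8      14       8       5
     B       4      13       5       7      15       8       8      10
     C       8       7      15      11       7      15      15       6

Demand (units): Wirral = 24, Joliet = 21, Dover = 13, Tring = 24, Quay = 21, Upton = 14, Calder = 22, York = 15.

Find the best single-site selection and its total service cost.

With exactly 1 open, each sensor cluster uses its cheapest among the chosen.
{A}: Wirral→A 7·24=168, Joliet→A 15·21=315, Dover→A 5·13=65, Tring→A 2·24=48, Quay→A 8·21=168, Upton→A 14·14=196, Calder→A 8·22=176, York→A 5·15=75. Service cost 1211.
{B}: service cost 1355
{C}: service cost 1575
Among all 3 size-1 choices, {A} is lowest.

Choose A only; total service cost 1211.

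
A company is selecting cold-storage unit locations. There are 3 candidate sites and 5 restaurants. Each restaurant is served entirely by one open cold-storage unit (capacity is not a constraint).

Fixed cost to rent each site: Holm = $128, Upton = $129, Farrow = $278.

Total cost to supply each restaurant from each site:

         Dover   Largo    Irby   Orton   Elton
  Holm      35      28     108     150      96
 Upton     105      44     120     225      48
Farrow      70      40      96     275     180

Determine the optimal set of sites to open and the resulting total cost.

For any fixed open set, each restaurant goes to its cheapest open site; total = fixed + service.
{Holm}: Dover→Holm 35, Largo→Holm 28, Irby→Holm 108, Orton→Holm 150, Elton→Holm 96. Service 417; fixed 128; total 545.
{Holm, Upton}: Dover→Holm 35, Largo→Holm 28, Irby→Holm 108, Orton→Holm 150, Elton→Upton 48. Service 369; fixed 257; total 626.
{Upton}: service 542 + fixed 129 = 671
{Holm, Upton, Farrow}: service 357 + fixed 535 = 892
No other subset beats 545.

Open Holm only; minimum total cost 545.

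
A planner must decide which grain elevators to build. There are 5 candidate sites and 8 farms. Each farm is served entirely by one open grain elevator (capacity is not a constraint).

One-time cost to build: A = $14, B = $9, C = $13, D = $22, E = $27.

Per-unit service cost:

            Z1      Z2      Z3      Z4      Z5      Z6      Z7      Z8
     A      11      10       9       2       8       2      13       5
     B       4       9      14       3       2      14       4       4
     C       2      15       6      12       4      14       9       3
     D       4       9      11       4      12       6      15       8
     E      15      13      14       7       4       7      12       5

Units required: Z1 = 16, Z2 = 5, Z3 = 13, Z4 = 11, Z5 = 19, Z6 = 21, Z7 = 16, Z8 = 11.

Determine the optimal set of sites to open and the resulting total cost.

For any fixed open set, each farm goes to its cheapest open site; total = fixed + service.
{A, B, C}: Z1→C 2·16=32, Z2→B 9·5=45, Z3→C 6·13=78, Z4→A 2·11=22, Z5→B 2·19=38, Z6→A 2·21=42, Z7→B 4·16=64, Z8→C 3·11=33. Service 354; fixed 36; total 390.
{A, B, C, D}: Z1→C 2·16=32, Z2→B 9·5=45, Z3→C 6·13=78, Z4→A 2·11=22, Z5→B 2·19=38, Z6→A 2·21=42, Z7→B 4·16=64, Z8→C 3·11=33. Service 354; fixed 58; total 412.
{A, B, C, E}: service 354 + fixed 63 = 417
{A, B, C, D, E}: Z1→C 2·16=32, Z2→B 9·5=45, Z3→C 6·13=78, Z4→A 2·11=22, Z5→B 2·19=38, Z6→A 2·21=42, Z7→B 4·16=64, Z8→C 3·11=33. Service 354; fixed 85; total 439.
No other subset beats 390.

Open A, B and C; minimum total cost 390.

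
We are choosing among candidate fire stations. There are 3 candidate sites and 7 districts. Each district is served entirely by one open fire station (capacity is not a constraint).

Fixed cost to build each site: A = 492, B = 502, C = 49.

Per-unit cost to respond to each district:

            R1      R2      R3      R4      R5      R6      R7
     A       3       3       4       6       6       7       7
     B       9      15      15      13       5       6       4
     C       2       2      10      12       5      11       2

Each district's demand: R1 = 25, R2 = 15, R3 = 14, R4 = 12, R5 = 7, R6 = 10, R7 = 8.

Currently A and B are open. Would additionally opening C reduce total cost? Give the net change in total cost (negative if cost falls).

Yes — net change −7 (cost falls by 7).

Current service cost with {A, B}: 375.
Adding C: each district re-picks its cheapest; new service cost 319, saving 56.
Extra fixed cost: 49. Net change = 49 − 56 = -7.
(Totals: 1369 → 1362.)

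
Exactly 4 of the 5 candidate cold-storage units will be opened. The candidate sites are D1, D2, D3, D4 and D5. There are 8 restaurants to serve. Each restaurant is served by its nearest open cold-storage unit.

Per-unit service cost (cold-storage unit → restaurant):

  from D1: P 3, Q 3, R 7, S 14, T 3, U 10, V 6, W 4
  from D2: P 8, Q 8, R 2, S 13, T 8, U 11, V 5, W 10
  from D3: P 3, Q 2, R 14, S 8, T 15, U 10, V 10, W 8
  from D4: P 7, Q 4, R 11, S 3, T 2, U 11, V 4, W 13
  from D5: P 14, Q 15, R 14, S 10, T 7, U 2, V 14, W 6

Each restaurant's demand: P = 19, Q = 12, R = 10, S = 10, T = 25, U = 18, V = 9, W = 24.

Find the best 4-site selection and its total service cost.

With exactly 4 open, each restaurant uses its cheapest among the chosen.
{D1, D2, D4, D5}: P→D1 3·19=57, Q→D1 3·12=36, R→D2 2·10=20, S→D4 3·10=30, T→D4 2·25=50, U→D5 2·18=36, V→D4 4·9=36, W→D1 4·24=96. Service cost 361.
{D2, D3, D4, D5}: service cost 397
{D1, D3, D4, D5}: service cost 399
Among all 5 size-4 choices, {D1, D2, D4, D5} is lowest.

Choose D1, D2, D4 and D5; total service cost 361.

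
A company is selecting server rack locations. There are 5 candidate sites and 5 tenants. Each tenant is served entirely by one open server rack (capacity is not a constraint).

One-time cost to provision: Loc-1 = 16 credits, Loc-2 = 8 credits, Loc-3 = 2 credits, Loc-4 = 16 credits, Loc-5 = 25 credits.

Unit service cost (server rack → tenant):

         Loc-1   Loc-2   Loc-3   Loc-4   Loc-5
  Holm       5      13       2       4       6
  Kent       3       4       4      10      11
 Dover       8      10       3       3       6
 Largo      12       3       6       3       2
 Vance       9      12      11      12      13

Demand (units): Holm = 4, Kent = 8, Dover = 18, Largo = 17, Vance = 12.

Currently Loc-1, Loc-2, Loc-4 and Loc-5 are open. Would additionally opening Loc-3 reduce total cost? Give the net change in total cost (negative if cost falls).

Current service cost with {Loc-1, Loc-2, Loc-4, Loc-5}: 236.
Adding Loc-3: each tenant re-picks its cheapest; new service cost 228, saving 8.
Extra fixed cost: 2. Net change = 2 − 8 = -6.
(Totals: 301 → 295.)

Yes — net change −6 (cost falls by 6).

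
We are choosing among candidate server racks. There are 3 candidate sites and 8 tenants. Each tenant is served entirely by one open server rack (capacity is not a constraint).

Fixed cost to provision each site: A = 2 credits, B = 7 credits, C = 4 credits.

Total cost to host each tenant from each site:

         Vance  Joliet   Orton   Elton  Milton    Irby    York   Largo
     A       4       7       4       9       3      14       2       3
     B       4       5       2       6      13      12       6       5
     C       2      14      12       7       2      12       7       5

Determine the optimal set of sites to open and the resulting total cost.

Open A and C; minimum total cost 45.

For any fixed open set, each tenant goes to its cheapest open site; total = fixed + service.
{A, C}: Vance→C 2, Joliet→A 7, Orton→A 4, Elton→C 7, Milton→C 2, Irby→C 12, York→A 2, Largo→A 3. Service 39; fixed 6; total 45.
{A, B}: Vance→A 4, Joliet→B 5, Orton→B 2, Elton→B 6, Milton→A 3, Irby→B 12, York→A 2, Largo→A 3. Service 37; fixed 9; total 46.
{A, B, C}: service 34 + fixed 13 = 47
{A}: Vance→A 4, Joliet→A 7, Orton→A 4, Elton→A 9, Milton→A 3, Irby→A 14, York→A 2, Largo→A 3. Service 46; fixed 2; total 48.
No other subset beats 45.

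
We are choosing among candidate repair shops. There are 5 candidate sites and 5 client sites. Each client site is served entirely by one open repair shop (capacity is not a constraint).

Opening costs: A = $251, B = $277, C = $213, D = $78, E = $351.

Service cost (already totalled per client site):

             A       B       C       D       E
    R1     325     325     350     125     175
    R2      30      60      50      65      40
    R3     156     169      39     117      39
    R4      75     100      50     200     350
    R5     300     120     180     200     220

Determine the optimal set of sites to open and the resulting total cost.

Open C and D; minimum total cost 735.

For any fixed open set, each client site goes to its cheapest open site; total = fixed + service.
{C, D}: R1→D 125, R2→C 50, R3→C 39, R4→C 50, R5→C 180. Service 444; fixed 291; total 735.
{D}: service 707 + fixed 78 = 785
{A, D}: service 547 + fixed 329 = 876
{A, B, C, D, E}: R1→D 125, R2→A 30, R3→C 39, R4→C 50, R5→B 120. Service 364; fixed 1170; total 1534.
No other subset beats 735.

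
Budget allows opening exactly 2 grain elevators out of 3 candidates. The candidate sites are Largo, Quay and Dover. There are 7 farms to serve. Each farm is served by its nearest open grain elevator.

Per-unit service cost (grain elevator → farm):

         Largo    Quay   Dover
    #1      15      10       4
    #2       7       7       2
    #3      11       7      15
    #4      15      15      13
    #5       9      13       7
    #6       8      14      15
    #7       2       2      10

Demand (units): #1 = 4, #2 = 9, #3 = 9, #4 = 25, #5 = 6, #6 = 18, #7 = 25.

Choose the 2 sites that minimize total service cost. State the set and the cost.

With exactly 2 open, each farm uses its cheapest among the chosen.
{Largo, Dover}: #1→Dover 4·4=16, #2→Dover 2·9=18, #3→Largo 11·9=99, #4→Dover 13·25=325, #5→Dover 7·6=42, #6→Largo 8·18=144, #7→Largo 2·25=50. Service cost 694.
{Quay, Dover}: service cost 766
{Largo, Quay}: service cost 789
Among all 3 size-2 choices, {Largo, Dover} is lowest.

Choose Largo and Dover; total service cost 694.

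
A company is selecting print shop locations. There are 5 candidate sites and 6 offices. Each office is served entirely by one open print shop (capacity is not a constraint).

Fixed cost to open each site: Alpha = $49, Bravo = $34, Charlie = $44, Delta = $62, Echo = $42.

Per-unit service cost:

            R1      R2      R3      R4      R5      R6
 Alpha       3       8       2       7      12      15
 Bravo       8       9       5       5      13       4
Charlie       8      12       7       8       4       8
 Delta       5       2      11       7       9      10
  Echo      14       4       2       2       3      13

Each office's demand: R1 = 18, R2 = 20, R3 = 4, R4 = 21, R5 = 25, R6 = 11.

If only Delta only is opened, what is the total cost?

Each office is assigned to its cheapest site among the open ones.
{Delta}: R1→Delta 5·18=90, R2→Delta 2·20=40, R3→Delta 11·4=44, R4→Delta 7·21=147, R5→Delta 9·25=225, R6→Delta 10·11=110. Service 656; fixed 62; total 718.

Total cost: 718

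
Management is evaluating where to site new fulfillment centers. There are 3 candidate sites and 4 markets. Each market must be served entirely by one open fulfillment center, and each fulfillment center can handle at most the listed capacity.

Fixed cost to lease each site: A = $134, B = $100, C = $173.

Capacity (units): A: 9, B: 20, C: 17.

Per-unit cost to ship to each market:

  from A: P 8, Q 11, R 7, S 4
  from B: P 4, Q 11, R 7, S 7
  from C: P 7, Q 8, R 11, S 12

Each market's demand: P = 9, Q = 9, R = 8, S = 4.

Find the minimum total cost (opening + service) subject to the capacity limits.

Open {B, C}: P→B 4·9=36, Q→C 8·9=72, R→B 7·8=56, S→C 12·4=48.
Loads: B carries 17/20, C carries 13/17. Service 212; fixed 273; total 485.
Next best feasible plan costs 497.

Minimum total cost: 485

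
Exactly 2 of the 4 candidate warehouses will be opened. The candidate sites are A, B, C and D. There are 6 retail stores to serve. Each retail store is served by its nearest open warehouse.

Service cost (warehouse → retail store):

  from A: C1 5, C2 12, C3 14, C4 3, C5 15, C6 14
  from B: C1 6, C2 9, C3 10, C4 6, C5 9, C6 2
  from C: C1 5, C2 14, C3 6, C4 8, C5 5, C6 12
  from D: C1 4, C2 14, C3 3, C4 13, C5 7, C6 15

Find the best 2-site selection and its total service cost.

Choose B and D; total service cost 31.

With exactly 2 open, each retail store uses its cheapest among the chosen.
{B, D}: C1→D 4, C2→B 9, C3→D 3, C4→B 6, C5→D 7, C6→B 2. Service cost 31.
{B, C}: service cost 33
{A, B}: service cost 38
Among all 6 size-2 choices, {B, D} is lowest.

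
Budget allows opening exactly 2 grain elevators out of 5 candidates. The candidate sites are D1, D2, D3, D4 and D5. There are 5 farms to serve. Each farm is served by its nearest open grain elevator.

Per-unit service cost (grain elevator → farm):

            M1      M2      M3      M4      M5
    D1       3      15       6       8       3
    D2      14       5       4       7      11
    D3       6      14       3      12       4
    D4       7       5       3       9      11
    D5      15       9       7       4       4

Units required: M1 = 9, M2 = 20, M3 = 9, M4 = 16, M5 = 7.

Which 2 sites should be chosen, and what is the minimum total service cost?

Choose D4 and D5; total service cost 282.

With exactly 2 open, each farm uses its cheapest among the chosen.
{D4, D5}: M1→D4 7·9=63, M2→D4 5·20=100, M3→D4 3·9=27, M4→D5 4·16=64, M5→D5 4·7=28. Service cost 282.
{D1, D2}: service cost 296
{D1, D4}: service cost 303
Among all 10 size-2 choices, {D4, D5} is lowest.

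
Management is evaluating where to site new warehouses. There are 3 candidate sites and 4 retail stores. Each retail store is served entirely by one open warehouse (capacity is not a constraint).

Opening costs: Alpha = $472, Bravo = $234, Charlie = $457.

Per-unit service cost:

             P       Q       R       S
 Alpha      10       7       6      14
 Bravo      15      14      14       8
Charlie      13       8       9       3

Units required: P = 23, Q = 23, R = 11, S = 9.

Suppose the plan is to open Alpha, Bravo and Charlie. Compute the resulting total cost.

Total cost: 1647

Each retail store is assigned to its cheapest site among the open ones.
{Alpha, Bravo, Charlie}: P→Alpha 10·23=230, Q→Alpha 7·23=161, R→Alpha 6·11=66, S→Charlie 3·9=27. Service 484; fixed 1163; total 1647.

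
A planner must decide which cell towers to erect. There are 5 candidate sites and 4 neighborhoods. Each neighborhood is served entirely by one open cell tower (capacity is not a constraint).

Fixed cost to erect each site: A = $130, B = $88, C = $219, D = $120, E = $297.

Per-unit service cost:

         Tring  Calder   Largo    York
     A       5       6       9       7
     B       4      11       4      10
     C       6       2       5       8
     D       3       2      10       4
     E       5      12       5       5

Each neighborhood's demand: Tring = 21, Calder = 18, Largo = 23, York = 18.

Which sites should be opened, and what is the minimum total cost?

For any fixed open set, each neighborhood goes to its cheapest open site; total = fixed + service.
{B, D}: Tring→D 3·21=63, Calder→D 2·18=36, Largo→B 4·23=92, York→D 4·18=72. Service 263; fixed 208; total 471.
{D}: service 401 + fixed 120 = 521
{A, B, D}: Tring→D 3·21=63, Calder→D 2·18=36, Largo→B 4·23=92, York→D 4·18=72. Service 263; fixed 338; total 601.
{A, B, C, D, E}: service 263 + fixed 854 = 1117
No other subset beats 471.

Open B and D; minimum total cost 471.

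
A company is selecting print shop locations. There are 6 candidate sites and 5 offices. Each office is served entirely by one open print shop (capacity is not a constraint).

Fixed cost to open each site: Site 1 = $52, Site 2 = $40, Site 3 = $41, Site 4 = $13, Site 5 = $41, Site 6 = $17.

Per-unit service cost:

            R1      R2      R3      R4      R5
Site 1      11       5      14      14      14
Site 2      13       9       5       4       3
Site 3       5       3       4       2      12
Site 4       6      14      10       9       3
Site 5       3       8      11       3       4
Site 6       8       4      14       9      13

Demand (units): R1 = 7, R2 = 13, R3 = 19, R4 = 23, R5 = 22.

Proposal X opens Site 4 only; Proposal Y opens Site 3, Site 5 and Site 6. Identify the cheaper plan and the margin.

Proposal X: {Site 4}: R1→Site 4 6·7=42, R2→Site 4 14·13=182, R3→Site 4 10·19=190, R4→Site 4 9·23=207, R5→Site 4 3·22=66. Service 687; fixed 13; total 700.
Proposal Y: {Site 3, Site 5, Site 6}: R1→Site 5 3·7=21, R2→Site 3 3·13=39, R3→Site 3 4·19=76, R4→Site 3 2·23=46, R5→Site 5 4·22=88. Service 270; fixed 99; total 369.
Difference: |700 − 369| = 331.

Proposal Y is cheaper by 331.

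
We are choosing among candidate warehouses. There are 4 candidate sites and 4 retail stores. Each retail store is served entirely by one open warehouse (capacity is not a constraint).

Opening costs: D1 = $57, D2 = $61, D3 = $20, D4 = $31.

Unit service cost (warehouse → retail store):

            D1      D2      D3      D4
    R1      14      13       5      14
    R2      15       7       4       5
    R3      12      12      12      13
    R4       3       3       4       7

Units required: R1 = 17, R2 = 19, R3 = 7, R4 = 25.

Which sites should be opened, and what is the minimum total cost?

For any fixed open set, each retail store goes to its cheapest open site; total = fixed + service.
{D3}: R1→D3 5·17=85, R2→D3 4·19=76, R3→D3 12·7=84, R4→D3 4·25=100. Service 345; fixed 20; total 365.
{D3, D4}: R1→D3 5·17=85, R2→D3 4·19=76, R3→D3 12·7=84, R4→D3 4·25=100. Service 345; fixed 51; total 396.
{D1, D3}: service 320 + fixed 77 = 397
{D1, D2, D3, D4}: service 320 + fixed 169 = 489
No other subset beats 365.

Open D3 only; minimum total cost 365.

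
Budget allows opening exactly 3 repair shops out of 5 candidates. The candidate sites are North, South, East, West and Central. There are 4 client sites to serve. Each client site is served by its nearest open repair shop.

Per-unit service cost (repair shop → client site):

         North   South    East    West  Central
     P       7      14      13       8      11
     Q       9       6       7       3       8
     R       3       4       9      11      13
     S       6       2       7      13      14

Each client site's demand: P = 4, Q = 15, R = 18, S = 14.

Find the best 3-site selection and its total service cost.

With exactly 3 open, each client site uses its cheapest among the chosen.
{North, South, West}: P→North 7·4=28, Q→West 3·15=45, R→North 3·18=54, S→South 2·14=28. Service cost 155.
{South, East, West}: service cost 177
{South, West, Central}: service cost 177
Among all 10 size-3 choices, {North, South, West} is lowest.

Choose North, South and West; total service cost 155.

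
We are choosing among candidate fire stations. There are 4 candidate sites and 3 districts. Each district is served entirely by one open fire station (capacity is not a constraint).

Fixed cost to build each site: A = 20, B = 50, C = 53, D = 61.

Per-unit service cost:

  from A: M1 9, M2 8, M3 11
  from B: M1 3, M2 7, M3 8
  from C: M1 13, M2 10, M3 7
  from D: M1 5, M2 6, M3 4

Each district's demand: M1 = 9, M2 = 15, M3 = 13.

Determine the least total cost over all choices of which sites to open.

Minimum total cost: 248

For any fixed open set, each district goes to its cheapest open site; total = fixed + service.
{D}: M1→D 5·9=45, M2→D 6·15=90, M3→D 4·13=52. Service 187; fixed 61; total 248.
{A, D}: service 187 + fixed 81 = 268
{B, D}: service 169 + fixed 111 = 280
{A, B, C, D}: service 169 + fixed 184 = 353
(All 15 nonempty subsets were checked; D only is lowest.)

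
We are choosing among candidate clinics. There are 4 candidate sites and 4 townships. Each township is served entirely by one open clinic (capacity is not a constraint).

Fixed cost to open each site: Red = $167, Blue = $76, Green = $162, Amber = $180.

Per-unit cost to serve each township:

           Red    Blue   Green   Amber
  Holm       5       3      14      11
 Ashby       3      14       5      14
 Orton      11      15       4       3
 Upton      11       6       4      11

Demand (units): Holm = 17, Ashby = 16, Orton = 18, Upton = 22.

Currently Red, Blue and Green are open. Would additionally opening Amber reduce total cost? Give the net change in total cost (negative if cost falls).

Current service cost with {Red, Blue, Green}: 259.
Adding Amber: each township re-picks its cheapest; new service cost 241, saving 18.
Extra fixed cost: 180. Net change = 180 − 18 = 162.
(Totals: 664 → 826.)

No — net change +162 (cost rises by 162).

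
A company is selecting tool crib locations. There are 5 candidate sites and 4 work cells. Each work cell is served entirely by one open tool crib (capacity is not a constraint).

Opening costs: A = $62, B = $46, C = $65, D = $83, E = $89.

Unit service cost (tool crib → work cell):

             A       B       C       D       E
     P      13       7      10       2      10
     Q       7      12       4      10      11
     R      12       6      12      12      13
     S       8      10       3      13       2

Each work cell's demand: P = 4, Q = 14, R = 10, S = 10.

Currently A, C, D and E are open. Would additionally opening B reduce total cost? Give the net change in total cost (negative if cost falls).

Yes — net change −14 (cost falls by 14).

Current service cost with {A, C, D, E}: 204.
Adding B: each work cell re-picks its cheapest; new service cost 144, saving 60.
Extra fixed cost: 46. Net change = 46 − 60 = -14.
(Totals: 503 → 489.)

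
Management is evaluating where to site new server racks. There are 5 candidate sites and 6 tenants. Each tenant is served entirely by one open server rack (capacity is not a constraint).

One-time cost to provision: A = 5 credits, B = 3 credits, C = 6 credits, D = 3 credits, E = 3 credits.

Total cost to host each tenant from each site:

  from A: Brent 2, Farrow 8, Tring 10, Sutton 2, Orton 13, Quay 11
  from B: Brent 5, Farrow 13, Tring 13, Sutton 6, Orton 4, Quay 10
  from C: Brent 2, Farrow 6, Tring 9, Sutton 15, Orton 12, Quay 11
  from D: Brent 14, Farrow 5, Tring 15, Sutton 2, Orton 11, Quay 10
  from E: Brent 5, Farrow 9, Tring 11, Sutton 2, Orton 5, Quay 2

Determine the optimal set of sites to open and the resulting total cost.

For any fixed open set, each tenant goes to its cheapest open site; total = fixed + service.
{C, E}: Brent→C 2, Farrow→C 6, Tring→C 9, Sutton→E 2, Orton→E 5, Quay→E 2. Service 26; fixed 9; total 35.
{D, E}: Brent→E 5, Farrow→D 5, Tring→E 11, Sutton→D 2, Orton→E 5, Quay→E 2. Service 30; fixed 6; total 36.
{A, D, E}: service 26 + fixed 11 = 37
{A, B, C, D, E}: Brent→A 2, Farrow→D 5, Tring→C 9, Sutton→A 2, Orton→B 4, Quay→E 2. Service 24; fixed 20; total 44.
No other subset beats 35.

Open C and E; minimum total cost 35.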